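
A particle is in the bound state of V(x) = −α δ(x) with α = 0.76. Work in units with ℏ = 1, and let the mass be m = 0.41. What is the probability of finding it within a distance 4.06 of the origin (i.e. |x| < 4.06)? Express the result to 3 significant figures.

The normalised bound state is ψ = √κ e^{−κ|x|} with κ = mα/ℏ² = 0.3116.
P(|x| < d) = ∫_{−d}^{d} κ e^{−2κ|x|} dx = 1 − e^{−2κd} = 1 − e^{−2.530} = 0.9204.

P = 0.920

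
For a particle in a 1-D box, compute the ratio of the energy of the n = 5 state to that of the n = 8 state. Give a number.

0.390625

Since E_n ∝ n², the ratio is (5/8)² = 0.390625.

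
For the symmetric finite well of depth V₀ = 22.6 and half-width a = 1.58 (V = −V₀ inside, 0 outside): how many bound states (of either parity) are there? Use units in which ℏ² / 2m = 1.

Define the well-strength parameter z₀ = (a/ℏ)√(2mV₀) = 1.58 × √(2·0.5·22.6) = 7.511.
The even/odd transcendental equations gain one root per π/2 in z₀, giving N = 1 + ⌊2z₀/π⌋ = 1 + ⌊4.782⌋ = 5.

N = 5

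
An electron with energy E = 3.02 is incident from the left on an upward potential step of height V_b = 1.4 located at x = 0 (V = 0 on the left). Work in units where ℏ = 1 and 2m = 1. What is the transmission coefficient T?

T = 0.976

The wavenumbers are k₁ = √(2mE)/ℏ = 1.738 on the left and k₂ = √(2m(E − V_b))/ℏ = 1.273 on the right.
Matching ψ and ψ′ at x = 0 gives r = (k₁ − k₂)/(k₁ + k₂), so R = r² = 0.02386 and T = 1 − R = 0.9761.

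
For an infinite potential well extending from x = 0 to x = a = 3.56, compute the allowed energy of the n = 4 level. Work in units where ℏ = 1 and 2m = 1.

Requiring ψ(0) = ψ(a) = 0 quantises k = nπ/a, hence E_n = ℏ²k²/2m = n²π²ℏ²/(2ma²).
E_4 = 4² × π² / (2 × 0.5 × 3.56²) = 12.46.

E = 12.5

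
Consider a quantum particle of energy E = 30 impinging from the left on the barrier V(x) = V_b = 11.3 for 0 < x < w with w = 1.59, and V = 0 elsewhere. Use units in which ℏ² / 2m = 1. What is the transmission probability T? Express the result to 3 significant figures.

T = 0.983

Above the barrier the interior wavenumber is k₂ = √(2m(E − V_b))/ℏ = 4.324, giving phase k₂w = 6.876.
Matching at both interfaces gives T⁻¹ = 1 + V_b² sin²(k₂w) / [4E(E − V_b)] = 1.018, hence T = 0.983.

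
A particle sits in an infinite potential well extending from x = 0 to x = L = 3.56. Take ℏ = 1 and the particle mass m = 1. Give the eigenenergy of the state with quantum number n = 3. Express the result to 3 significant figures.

The infinite-well eigenfunctions ψ_n = √(2/L) sin(nπx/L) vanish at both walls, giving E_n = n²π²ℏ²/(2mL²).
E_3 = 3² × π² / (2 × 1 × 3.56²) = 3.504.

E = 3.50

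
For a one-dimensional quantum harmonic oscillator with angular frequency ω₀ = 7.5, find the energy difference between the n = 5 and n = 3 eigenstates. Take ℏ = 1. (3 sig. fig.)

ΔE = 15.0

E_n = ℏω₀(n + ½), so ΔE = (5 − 3) ℏω₀ = 2 × 7.5 = 15.00.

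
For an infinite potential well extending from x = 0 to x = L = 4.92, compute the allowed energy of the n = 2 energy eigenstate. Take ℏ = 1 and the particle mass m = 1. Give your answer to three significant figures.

E = 0.815

The infinite-well eigenfunctions ψ_n = √(2/L) sin(nπx/L) vanish at both walls, giving E_n = n²π²ℏ²/(2mL²).
E_2 = 2² × π² / (2 × 1 × 4.92²) = 0.8155.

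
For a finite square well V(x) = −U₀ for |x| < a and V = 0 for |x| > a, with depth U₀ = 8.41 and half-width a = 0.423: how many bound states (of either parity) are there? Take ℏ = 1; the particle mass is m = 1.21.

Define the well-strength parameter z₀ = (a/ℏ)√(2mU₀) = 0.423 × √(2·1.21·8.41) = 1.908.
The even/odd transcendental equations gain one root per π/2 in z₀, giving N = 1 + ⌊2z₀/π⌋ = 1 + ⌊1.215⌋ = 2.

N = 2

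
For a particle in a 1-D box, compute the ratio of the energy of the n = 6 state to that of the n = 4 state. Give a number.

2.25

E_n = n²π²ℏ²/(2mL²) so the ratio is n₂²/n₁² = 36/16 = 2.25.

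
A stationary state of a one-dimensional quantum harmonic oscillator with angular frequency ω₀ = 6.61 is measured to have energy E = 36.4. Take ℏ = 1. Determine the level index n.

n = 5

Invert E_n = (n + ½)ℏω₀: n = E/ℏω₀ − ½ = 5.007, so n = 5.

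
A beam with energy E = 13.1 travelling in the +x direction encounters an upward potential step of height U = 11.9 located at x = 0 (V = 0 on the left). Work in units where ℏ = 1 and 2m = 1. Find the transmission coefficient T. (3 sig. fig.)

On each side the TISE gives plane waves with k = √(2m(E − V))/ℏ: k₁ = √(2·½·13.1) = 3.619, k₂ = √(2·½·1.2) = 1.095.
Matching ψ and ψ′ at x = 0 gives r = (k₁ − k₂)/(k₁ + k₂), so R = r² = 0.2866 and T = 1 − R = 0.7134.

T = 0.713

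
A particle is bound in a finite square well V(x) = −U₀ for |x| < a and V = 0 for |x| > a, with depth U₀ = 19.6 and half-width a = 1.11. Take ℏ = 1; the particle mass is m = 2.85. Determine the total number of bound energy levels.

N = 8

Define the well-strength parameter z₀ = (a/ℏ)√(2mU₀) = 1.11 × √(2·2.85·19.6) = 11.73.
The even/odd transcendental equations gain one root per π/2 in z₀, giving N = 1 + ⌊2z₀/π⌋ = 1 + ⌊7.469⌋ = 8.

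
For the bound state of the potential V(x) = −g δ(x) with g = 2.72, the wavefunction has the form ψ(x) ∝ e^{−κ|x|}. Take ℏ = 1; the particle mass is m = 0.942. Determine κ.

Integrating the TISE across x = 0 gives the cusp condition ψ'(0⁺) − ψ'(0⁻) = −(2mg/ℏ²)ψ(0).
With ψ ∝ e^{−κ|x|} this yields −2κ = −2mg/ℏ², so κ = mg/ℏ² = 2.562.

κ = 2.56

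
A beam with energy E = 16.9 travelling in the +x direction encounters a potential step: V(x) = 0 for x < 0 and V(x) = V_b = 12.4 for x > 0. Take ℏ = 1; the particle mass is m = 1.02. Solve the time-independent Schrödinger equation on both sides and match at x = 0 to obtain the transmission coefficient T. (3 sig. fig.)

On each side the TISE gives plane waves with k = √(2m(E − V))/ℏ: k₁ = √(2·1.02·16.9) = 5.872, k₂ = √(2·1.02·4.5) = 3.030.
Continuity of ψ and ψ′ at the step yields the reflection amplitude r = (k₁ − k₂)/(k₁ + k₂) = 0.3192; thus R = |r|² = 0.1019, T = 0.8981.

T = 0.898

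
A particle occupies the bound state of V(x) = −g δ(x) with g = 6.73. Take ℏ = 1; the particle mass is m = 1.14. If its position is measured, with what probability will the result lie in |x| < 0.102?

P = 0.791

The normalised bound state is ψ = √κ e^{−κ|x|} with κ = mg/ℏ² = 7.672.
P(|x| < d) = ∫_{−d}^{d} κ e^{−2κ|x|} dx = 1 − e^{−2κd} = 1 − e^{−1.565} = 0.7909.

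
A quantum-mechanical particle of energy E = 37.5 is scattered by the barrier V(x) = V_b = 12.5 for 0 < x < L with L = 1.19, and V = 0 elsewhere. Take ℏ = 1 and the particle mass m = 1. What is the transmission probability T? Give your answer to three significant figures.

T = 0.971

E > V_b: inside the barrier k₂ = √(2m(E − V_b))/ℏ = 7.071, k₂L = 8.415.
T = [1 + V_b² sin²(k₂L) / (4E(E − V_b))]⁻¹ = 1/1.030 = 0.971.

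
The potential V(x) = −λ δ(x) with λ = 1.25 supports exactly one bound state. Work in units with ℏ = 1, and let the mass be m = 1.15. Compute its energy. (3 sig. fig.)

E = -0.898

For x ≠ 0 the bound state is ψ ∝ e^{−κ|x|}; integrating the TISE across the delta gives the cusp condition 2κ = 2mλ/ℏ², so κ = 1.438.
Then E = −ℏ²κ²/(2m) = −mλ²/(2ℏ²) = -0.8984.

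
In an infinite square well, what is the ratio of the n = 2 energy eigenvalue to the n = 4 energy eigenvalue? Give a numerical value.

0.25

Since E_n ∝ n², the ratio is (2/4)² = 0.25.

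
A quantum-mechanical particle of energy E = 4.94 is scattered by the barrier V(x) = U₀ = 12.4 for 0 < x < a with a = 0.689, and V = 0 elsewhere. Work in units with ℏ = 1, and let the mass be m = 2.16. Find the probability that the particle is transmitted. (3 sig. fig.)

T = 0.00153

Since E < U₀ the interior solution is evanescent with decay constant κ = √(2m(U₀ − E))/ℏ = 5.677.
κa = 3.911, sinh(κa) = 24.97.
The exact tunnelling result is T⁻¹ = 1 + U₀² sinh²(κa) / [4E(U₀ − E)] = 651.6, so T = 0.00153.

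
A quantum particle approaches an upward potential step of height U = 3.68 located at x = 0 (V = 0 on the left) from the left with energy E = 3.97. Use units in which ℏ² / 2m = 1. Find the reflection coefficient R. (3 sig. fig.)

R = 0.330

On each side the TISE gives plane waves with k = √(2m(E − V))/ℏ: k₁ = √(2·½·3.97) = 1.992, k₂ = √(2·½·0.29) = 0.5385.
Matching ψ and ψ′ at x = 0 gives r = (k₁ − k₂)/(k₁ + k₂), so R = r² = 0.3300 and T = 1 − R = 0.6700.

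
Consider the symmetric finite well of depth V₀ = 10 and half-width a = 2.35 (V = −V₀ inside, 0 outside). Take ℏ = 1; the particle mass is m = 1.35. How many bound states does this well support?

N = 8

Define the well-strength parameter z₀ = (a/ℏ)√(2mV₀) = 2.35 × √(2·1.35·10) = 12.21.
The even/odd transcendental equations gain one root per π/2 in z₀, giving N = 1 + ⌊2z₀/π⌋ = 1 + ⌊7.774⌋ = 8.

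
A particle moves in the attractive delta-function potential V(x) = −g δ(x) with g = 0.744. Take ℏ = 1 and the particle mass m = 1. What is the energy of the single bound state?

E = -0.277

For x ≠ 0 the bound state is ψ ∝ e^{−κ|x|}; integrating the TISE across the delta gives the cusp condition 2κ = 2mg/ℏ², so κ = 0.7440.
Then E = −ℏ²κ²/(2m) = −mg²/(2ℏ²) = -0.2768.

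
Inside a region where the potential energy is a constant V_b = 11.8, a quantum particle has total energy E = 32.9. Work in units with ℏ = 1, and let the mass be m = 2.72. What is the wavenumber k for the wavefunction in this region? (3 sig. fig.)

k = 10.7

With E > V_b the solution is oscillatory, ψ ∝ e^{±ikx} with k = √(2m(E − V_b))/ℏ.
k = √(2 × 2.72 × 21.1) = 10.71.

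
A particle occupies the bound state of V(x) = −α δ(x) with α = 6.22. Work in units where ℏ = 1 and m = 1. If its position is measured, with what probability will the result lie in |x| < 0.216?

The normalised bound state is ψ = √κ e^{−κ|x|} with κ = mα/ℏ² = 6.220.
P(|x| < d) = ∫_{−d}^{d} κ e^{−2κ|x|} dx = 1 − e^{−2κd} = 1 − e^{−2.687} = 0.9319.

P = 0.932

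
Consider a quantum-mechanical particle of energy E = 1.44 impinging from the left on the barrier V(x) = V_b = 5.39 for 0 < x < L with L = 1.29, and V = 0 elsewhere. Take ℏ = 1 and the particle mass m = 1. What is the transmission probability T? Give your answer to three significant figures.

T = 0.00222

Since E < V_b the interior solution is evanescent with decay constant κ = √(2m(V_b − E))/ℏ = 2.811.
κL = 3.626, sinh(κL) = 18.76.
The exact tunnelling result is T⁻¹ = 1 + V_b² sinh²(κL) / [4E(V_b − E)] = 450.6, so T = 0.00222.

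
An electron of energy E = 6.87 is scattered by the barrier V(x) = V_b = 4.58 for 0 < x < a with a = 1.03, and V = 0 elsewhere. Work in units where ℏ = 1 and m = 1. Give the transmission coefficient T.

T = 0.822

E > V_b: inside the barrier k₂ = √(2m(E − V_b))/ℏ = 2.140, k₂a = 2.204.
Matching at both interfaces gives T⁻¹ = 1 + V_b² sin²(k₂a) / [4E(E − V_b)] = 1.217, hence T = 0.822.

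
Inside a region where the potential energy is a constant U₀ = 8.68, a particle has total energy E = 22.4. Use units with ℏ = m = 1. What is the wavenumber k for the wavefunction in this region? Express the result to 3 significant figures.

With E > U₀ the solution is oscillatory, ψ ∝ e^{±ikx} with k = √(2m(E − U₀))/ℏ.
k = √(2 × 1 × 13.72) = 5.238.

k = 5.24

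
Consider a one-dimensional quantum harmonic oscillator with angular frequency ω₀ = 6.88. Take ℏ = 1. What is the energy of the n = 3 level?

E = 24.1

The oscillator eigenvalues are E_n = ℏω₀(n + ½), so E_3 = 6.88 × 3.5 = 24.08.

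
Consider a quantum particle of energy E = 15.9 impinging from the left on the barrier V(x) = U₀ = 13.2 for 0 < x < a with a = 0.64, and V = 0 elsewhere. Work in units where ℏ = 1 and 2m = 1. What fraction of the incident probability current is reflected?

Above the barrier the interior wavenumber is k₂ = √(2m(E − U₀))/ℏ = 1.643, giving phase k₂a = 1.052.
Matching at both interfaces gives T⁻¹ = 1 + U₀² sin²(k₂a) / [4E(E − U₀)] = 1.765, hence T = 0.567.
R = 1 − T = 0.433.

R = 0.433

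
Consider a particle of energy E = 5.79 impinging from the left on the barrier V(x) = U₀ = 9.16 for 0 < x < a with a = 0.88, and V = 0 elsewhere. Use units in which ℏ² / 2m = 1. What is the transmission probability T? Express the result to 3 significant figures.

Since E < U₀ the interior solution is evanescent with decay constant κ = √(2m(U₀ − E))/ℏ = 1.836.
κa = 1.615, sinh(κa) = 2.416.
Matching ψ, ψ′ at both faces gives T = [1 + U₀² sinh²(κa) / (4E(U₀ − E))]⁻¹ = 1/7.274 = 0.137.

T = 0.137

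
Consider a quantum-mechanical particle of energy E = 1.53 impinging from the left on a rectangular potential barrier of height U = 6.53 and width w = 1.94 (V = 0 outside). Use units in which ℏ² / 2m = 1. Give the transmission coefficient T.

E < U: inside the barrier ψ ∝ e^{±κx} with κ = √(2m(U − E))/ℏ = 2.236.
κw = 4.338, sinh(κw) = 38.27.
Matching ψ, ψ′ at both faces gives T = [1 + U² sinh²(κw) / (4E(U − E))]⁻¹ = 1/2042 = 0.000490.

T = 0.000490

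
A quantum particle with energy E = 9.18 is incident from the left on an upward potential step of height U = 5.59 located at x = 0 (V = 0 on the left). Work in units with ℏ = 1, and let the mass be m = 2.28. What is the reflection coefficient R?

R = 0.0531

On each side the TISE gives plane waves with k = √(2m(E − V))/ℏ: k₁ = √(2·2.28·9.18) = 6.470, k₂ = √(2·2.28·3.59) = 4.046.
Continuity of ψ and ψ′ at the step yields the reflection amplitude r = (k₁ − k₂)/(k₁ + k₂) = 0.2305; thus R = |r|² = 0.05313, T = 0.9469.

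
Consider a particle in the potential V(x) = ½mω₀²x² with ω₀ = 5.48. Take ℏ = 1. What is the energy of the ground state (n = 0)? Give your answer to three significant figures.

E = 2.74

The oscillator eigenvalues are E_n = ℏω₀(n + ½), so E_0 = 5.48 × 0.5 = 2.740.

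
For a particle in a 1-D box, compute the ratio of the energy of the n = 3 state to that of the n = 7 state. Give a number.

Since E_n ∝ n², the ratio is (3/7)² = 0.183673.

0.183673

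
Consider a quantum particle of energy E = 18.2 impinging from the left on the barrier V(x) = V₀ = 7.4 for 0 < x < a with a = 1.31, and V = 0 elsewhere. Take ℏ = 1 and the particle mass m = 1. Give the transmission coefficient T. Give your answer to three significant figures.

E > V₀: inside the barrier k₂ = √(2m(E − V₀))/ℏ = 4.648, k₂a = 6.088.
T = [1 + V₀² sin²(k₂a) / (4E(E − V₀))]⁻¹ = 1/1.003 = 0.997.

T = 0.997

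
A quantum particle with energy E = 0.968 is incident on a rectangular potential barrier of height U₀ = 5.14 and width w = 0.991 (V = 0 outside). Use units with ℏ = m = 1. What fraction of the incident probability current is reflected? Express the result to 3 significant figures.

Since E < U₀ the interior solution is evanescent with decay constant κ = √(2m(U₀ − E))/ℏ = 2.889.
κw = 2.863, sinh(κw) = 8.725.
Matching ψ, ψ′ at both faces gives T = [1 + U₀² sinh²(κw) / (4E(U₀ − E))]⁻¹ = 1/125.5 = 0.00797.
R = 1 − T = 0.992.

R = 0.992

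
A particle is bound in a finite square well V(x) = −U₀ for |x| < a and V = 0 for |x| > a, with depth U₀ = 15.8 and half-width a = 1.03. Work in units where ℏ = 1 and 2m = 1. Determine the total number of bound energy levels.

The dimensionless depth is z₀ = a√(2mU₀)/ℏ = 1.03 × √(15.80) = 4.094.
A new bound state (alternating even/odd) appears each time z₀ passes a multiple of π/2, so N = ⌊2z₀/π⌋ + 1 = ⌊2.606⌋ + 1 = 3.

N = 3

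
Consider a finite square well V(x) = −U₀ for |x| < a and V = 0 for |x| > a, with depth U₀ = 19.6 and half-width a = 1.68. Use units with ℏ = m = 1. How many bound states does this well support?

N = 7

The dimensionless depth is z₀ = a√(2mU₀)/ℏ = 1.68 × √(39.20) = 10.52.
A new bound state (alternating even/odd) appears each time z₀ passes a multiple of π/2, so N = ⌊2z₀/π⌋ + 1 = ⌊6.696⌋ + 1 = 7.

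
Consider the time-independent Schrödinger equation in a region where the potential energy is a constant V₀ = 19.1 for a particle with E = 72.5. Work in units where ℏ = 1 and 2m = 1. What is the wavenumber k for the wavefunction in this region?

With E > V₀ the solution is oscillatory, ψ ∝ e^{±ikx} with k = √(2m(E − V₀))/ℏ.
k = √(2 × 0.5 × 53.4) = 7.308.

k = 7.31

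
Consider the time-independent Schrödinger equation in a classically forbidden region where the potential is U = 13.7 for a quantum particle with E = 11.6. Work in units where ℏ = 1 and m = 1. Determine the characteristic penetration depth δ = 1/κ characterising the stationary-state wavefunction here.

Since E < U the TISE in this region is ψ'' = κ²ψ with κ = √(2m(U − E))/ℏ.
κ = √(2 × 1 × 2.1) = 2.049. The penetration depth is δ = 1/κ = 0.488.

δ = 0.488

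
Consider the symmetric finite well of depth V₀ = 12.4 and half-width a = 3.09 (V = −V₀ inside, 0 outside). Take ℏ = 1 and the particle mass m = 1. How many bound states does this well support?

N = 10

Define the well-strength parameter z₀ = (a/ℏ)√(2mV₀) = 3.09 × √(2·1·12.4) = 15.39.
The even/odd transcendental equations gain one root per π/2 in z₀, giving N = 1 + ⌊2z₀/π⌋ = 1 + ⌊9.796⌋ = 10.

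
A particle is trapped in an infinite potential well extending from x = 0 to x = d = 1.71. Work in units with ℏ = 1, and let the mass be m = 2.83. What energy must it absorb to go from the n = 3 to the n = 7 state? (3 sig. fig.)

ΔE = 23.9

E_n = n²π²ℏ²/(2md²), so ΔE = (7² − 3²) π²ℏ²/(2md²).
ΔE = 40 × π² / (2 × 2.83 × 1.71²) = 23.85.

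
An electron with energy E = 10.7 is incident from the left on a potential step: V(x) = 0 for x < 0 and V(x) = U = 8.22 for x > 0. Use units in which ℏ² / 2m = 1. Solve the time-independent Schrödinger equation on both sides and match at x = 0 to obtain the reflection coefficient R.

R = 0.123

On each side the TISE gives plane waves with k = √(2m(E − V))/ℏ: k₁ = √(2·½·10.7) = 3.271, k₂ = √(2·½·2.48) = 1.575.
Matching ψ and ψ′ at x = 0 gives r = (k₁ − k₂)/(k₁ + k₂), so R = r² = 0.1225 and T = 1 − R = 0.8775.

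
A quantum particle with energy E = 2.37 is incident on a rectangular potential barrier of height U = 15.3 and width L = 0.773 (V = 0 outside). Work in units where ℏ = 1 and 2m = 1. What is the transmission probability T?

T = 0.00807

E < U: inside the barrier ψ ∝ e^{±κx} with κ = √(2m(U − E))/ℏ = 3.596.
κL = 2.780, sinh(κL) = 8.025.
Matching ψ, ψ′ at both faces gives T = [1 + U² sinh²(κL) / (4E(U − E))]⁻¹ = 1/124.0 = 0.00807.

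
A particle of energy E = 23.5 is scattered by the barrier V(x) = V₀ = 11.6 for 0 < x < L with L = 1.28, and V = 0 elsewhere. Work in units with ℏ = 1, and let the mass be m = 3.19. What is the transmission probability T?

T = 0.895

E > V₀: inside the barrier k₂ = √(2m(E − V₀))/ℏ = 8.713, k₂L = 11.15.
T = [1 + V₀² sin²(k₂L) / (4E(E − V₀))]⁻¹ = 1/1.117 = 0.895.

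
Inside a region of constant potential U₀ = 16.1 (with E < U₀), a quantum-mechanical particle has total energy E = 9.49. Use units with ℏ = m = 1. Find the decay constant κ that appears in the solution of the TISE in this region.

κ = 3.64

Since E < U₀ the TISE in this region is ψ'' = κ²ψ with κ = √(2m(U₀ − E))/ℏ.
κ = √(2 × 1 × 6.61) = 3.636.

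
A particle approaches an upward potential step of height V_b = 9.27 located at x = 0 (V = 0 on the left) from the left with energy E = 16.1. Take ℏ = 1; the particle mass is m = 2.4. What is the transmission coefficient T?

On each side the TISE gives plane waves with k = √(2m(E − V))/ℏ: k₁ = √(2·2.4·16.1) = 8.791, k₂ = √(2·2.4·6.83) = 5.726.
Matching ψ and ψ′ at x = 0 gives r = (k₁ − k₂)/(k₁ + k₂), so R = r² = 0.04458 and T = 1 − R = 0.9554.

T = 0.955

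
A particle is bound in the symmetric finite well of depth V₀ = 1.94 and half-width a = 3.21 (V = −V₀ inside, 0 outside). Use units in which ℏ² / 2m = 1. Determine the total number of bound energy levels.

The dimensionless depth is z₀ = a√(2mV₀)/ℏ = 3.21 × √(1.940) = 4.471.
A new bound state (alternating even/odd) appears each time z₀ passes a multiple of π/2, so N = ⌊2z₀/π⌋ + 1 = ⌊2.846⌋ + 1 = 3.

N = 3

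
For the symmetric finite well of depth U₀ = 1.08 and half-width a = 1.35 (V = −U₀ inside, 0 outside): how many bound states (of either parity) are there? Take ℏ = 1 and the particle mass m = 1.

N = 2

Define the well-strength parameter z₀ = (a/ℏ)√(2mU₀) = 1.35 × √(2·1·1.08) = 1.984.
The even/odd transcendental equations gain one root per π/2 in z₀, giving N = 1 + ⌊2z₀/π⌋ = 1 + ⌊1.263⌋ = 2.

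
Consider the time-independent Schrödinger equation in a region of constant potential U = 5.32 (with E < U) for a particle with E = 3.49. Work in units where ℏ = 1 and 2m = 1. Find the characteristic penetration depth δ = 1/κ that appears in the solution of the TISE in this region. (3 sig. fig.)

δ = 0.739

Since E < U the TISE in this region is ψ'' = κ²ψ with κ = √(2m(U − E))/ℏ.
κ = √(2 × 0.5 × 1.83) = 1.353. The penetration depth is δ = 1/κ = 0.739.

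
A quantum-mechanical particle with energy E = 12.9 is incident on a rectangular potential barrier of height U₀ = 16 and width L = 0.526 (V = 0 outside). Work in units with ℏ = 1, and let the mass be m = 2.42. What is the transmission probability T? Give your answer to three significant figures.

T = 0.0421

E < U₀: inside the barrier ψ ∝ e^{±κx} with κ = √(2m(U₀ − E))/ℏ = 3.873.
κL = 2.037, sinh(κL) = 3.770.
The exact tunnelling result is T⁻¹ = 1 + U₀² sinh²(κL) / [4E(U₀ − E)] = 23.75, so T = 0.0421.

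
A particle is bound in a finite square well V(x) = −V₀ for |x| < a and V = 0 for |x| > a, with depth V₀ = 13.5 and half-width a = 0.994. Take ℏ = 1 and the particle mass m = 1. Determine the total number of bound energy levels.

The dimensionless depth is z₀ = a√(2mV₀)/ℏ = 0.994 × √(27.00) = 5.165.
The even/odd transcendental equations gain one root per π/2 in z₀, giving N = 1 + ⌊2z₀/π⌋ = 1 + ⌊3.288⌋ = 4.

N = 4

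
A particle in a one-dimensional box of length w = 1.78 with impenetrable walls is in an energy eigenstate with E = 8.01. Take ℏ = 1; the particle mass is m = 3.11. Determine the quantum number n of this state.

n = 4

From E_n = n²π²ℏ²/(2mw²) invert to n = √(2mw²E)/(πℏ).
n = (1.78/π) × √(2 × 3.11 × 8.01) = 3.999 → n = 4.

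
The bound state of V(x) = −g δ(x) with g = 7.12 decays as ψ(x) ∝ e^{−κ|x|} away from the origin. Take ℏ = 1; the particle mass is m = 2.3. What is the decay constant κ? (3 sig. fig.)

κ = 16.4

Integrate −(ℏ²/2m)ψ'' − gδ(x)ψ = Eψ from −ε to +ε: the ψ'' term gives ψ'(0⁺) − ψ'(0⁻) and the δ term gives −(2mg/ℏ²)ψ(0).
With ψ ∝ e^{−κ|x|} this yields −2κ = −2mg/ℏ², so κ = mg/ℏ² = 16.38.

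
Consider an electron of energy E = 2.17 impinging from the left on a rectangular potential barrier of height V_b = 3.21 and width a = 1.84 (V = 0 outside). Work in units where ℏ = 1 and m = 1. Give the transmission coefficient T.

Since E < V_b the interior solution is evanescent with decay constant κ = √(2m(V_b − E))/ℏ = 1.442.
κa = 2.654, sinh(κa) = 7.068.
The exact tunnelling result is T⁻¹ = 1 + V_b² sinh²(κa) / [4E(V_b − E)] = 58.02, so T = 0.0172.

T = 0.0172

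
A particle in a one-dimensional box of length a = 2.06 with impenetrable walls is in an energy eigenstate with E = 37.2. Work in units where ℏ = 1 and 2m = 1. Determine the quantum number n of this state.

For an infinite well E_n = n²π²ℏ²/(2ma²), so n = (a/πℏ)√(2mE).
n = (2.06/π) × √(2 × 0.5 × 37.2) = 3.999 → n = 4.

n = 4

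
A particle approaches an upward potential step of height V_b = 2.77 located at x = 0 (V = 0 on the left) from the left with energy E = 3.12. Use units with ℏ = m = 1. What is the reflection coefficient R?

R = 0.248

On each side the TISE gives plane waves with k = √(2m(E − V))/ℏ: k₁ = √(2·1·3.12) = 2.498, k₂ = √(2·1·0.35) = 0.8367.
Matching ψ and ψ′ at x = 0 gives r = (k₁ − k₂)/(k₁ + k₂), so R = r² = 0.2482 and T = 1 − R = 0.7518.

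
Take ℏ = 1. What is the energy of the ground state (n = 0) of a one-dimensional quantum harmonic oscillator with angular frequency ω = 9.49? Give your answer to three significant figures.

Using E_n = (n + ½)ℏω: E_0 = 0.5 × 9.49 = 4.745.

E = 4.75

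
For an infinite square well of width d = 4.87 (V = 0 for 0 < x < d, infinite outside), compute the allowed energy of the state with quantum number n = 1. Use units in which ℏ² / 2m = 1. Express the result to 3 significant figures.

E = 0.416

The infinite-well eigenfunctions ψ_n = √(2/d) sin(nπx/d) vanish at both walls, giving E_n = n²π²ℏ²/(2md²).
E_1 = 1² × π² / (2 × 0.5 × 4.87²) = 0.4161.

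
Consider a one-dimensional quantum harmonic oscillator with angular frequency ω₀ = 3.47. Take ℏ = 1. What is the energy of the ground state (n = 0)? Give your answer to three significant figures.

E = 1.74

The oscillator eigenvalues are E_n = ℏω₀(n + ½), so E_0 = 3.47 × 0.5 = 1.735.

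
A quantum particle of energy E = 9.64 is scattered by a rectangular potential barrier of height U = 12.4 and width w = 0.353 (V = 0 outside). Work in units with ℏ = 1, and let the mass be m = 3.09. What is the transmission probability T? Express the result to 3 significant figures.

E < U: inside the barrier ψ ∝ e^{±κx} with κ = √(2m(U − E))/ℏ = 4.130.
κw = 1.458, sinh(κw) = 2.032.
The exact tunnelling result is T⁻¹ = 1 + U² sinh²(κw) / [4E(U − E)] = 6.966, so T = 0.144.

T = 0.144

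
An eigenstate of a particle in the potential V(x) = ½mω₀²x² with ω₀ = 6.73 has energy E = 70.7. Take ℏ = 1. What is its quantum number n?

Invert E_n = (n + ½)ℏω₀: n = E/ℏω₀ − ½ = 10.005, so n = 10.

n = 10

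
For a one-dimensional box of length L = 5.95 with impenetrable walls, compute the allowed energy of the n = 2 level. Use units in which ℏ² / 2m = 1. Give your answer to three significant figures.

Requiring ψ(0) = ψ(L) = 0 quantises k = nπ/L, hence E_n = ℏ²k²/2m = n²π²ℏ²/(2mL²).
E_2 = 2² × π² / (2 × 0.5 × 5.95²) = 1.115.

E = 1.12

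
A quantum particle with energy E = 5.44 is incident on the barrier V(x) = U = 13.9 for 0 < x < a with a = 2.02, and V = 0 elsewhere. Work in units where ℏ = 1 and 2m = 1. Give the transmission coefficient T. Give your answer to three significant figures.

E < U: inside the barrier ψ ∝ e^{±κx} with κ = √(2m(U − E))/ℏ = 2.909.
κa = 5.875, sinh(κa) = 178.1.
The exact tunnelling result is T⁻¹ = 1 + U² sinh²(κa) / [4E(U − E)] = 33280, so T = 0.0000300.

T = 0.0000300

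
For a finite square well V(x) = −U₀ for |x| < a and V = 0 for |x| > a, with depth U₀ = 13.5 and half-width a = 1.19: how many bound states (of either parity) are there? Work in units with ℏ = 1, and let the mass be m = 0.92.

The dimensionless depth is z₀ = a√(2mU₀)/ℏ = 1.19 × √(24.84) = 5.931.
A new bound state (alternating even/odd) appears each time z₀ passes a multiple of π/2, so N = ⌊2z₀/π⌋ + 1 = ⌊3.776⌋ + 1 = 4.

N = 4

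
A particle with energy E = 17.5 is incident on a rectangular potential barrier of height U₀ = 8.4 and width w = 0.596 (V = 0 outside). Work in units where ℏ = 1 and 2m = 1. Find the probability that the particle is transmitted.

Above the barrier the interior wavenumber is k₂ = √(2m(E − U₀))/ℏ = 3.017, giving phase k₂w = 1.798.
T = [1 + U₀² sin²(k₂w) / (4E(E − U₀))]⁻¹ = 1/1.105 = 0.905.

T = 0.905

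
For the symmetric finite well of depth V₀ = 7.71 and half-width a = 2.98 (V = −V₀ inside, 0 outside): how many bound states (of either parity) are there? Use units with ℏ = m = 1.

The dimensionless depth is z₀ = a√(2mV₀)/ℏ = 2.98 × √(15.42) = 11.70.
A new bound state (alternating even/odd) appears each time z₀ passes a multiple of π/2, so N = ⌊2z₀/π⌋ + 1 = ⌊7.450⌋ + 1 = 8.

N = 8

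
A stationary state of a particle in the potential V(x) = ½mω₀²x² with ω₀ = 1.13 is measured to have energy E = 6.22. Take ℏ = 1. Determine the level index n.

E_n = ℏω₀(n + ½) ⇒ n = E/(ℏω₀) − ½ = 6.22/1.13 − 0.5 = 5.004 → n = 5.

n = 5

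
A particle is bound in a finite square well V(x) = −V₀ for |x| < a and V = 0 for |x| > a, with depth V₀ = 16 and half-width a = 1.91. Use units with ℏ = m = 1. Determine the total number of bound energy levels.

N = 7

The dimensionless depth is z₀ = a√(2mV₀)/ℏ = 1.91 × √(32.00) = 10.80.
The even/odd transcendental equations gain one root per π/2 in z₀, giving N = 1 + ⌊2z₀/π⌋ = 1 + ⌊6.878⌋ = 7.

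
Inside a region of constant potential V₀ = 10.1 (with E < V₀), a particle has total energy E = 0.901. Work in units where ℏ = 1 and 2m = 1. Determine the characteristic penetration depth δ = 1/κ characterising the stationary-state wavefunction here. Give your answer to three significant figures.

δ = 0.330

Since E < V₀ the TISE in this region is ψ'' = κ²ψ with κ = √(2m(V₀ − E))/ℏ.
κ = √(2 × 0.5 × 9.199) = 3.033. The penetration depth is δ = 1/κ = 0.330.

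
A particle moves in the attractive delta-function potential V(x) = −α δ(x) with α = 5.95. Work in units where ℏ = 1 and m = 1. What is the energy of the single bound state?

The bound state is ψ(x) = √κ e^{−κ|x|}. The derivative jump ψ'(0⁺) − ψ'(0⁻) = −(2mα/ℏ²)ψ(0) fixes κ = mα/ℏ² = 5.950.
Then E = −ℏ²κ²/(2m) = −mα²/(2ℏ²) = -17.70.

E = -17.7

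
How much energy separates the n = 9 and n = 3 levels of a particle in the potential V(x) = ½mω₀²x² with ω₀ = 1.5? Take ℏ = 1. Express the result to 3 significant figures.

E_n = ℏω₀(n + ½), so ΔE = (9 − 3) ℏω₀ = 6 × 1.5 = 9.000.

ΔE = 9.00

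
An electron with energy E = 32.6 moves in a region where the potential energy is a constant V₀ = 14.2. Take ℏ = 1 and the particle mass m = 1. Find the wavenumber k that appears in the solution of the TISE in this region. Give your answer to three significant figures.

With E > V₀ the solution is oscillatory, ψ ∝ e^{±ikx} with k = √(2m(E − V₀))/ℏ.
k = √(2 × 1 × 18.4) = 6.066.

k = 6.07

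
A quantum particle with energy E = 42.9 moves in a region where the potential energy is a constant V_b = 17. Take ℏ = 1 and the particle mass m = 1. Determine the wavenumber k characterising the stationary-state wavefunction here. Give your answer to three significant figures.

With E > V_b the solution is oscillatory, ψ ∝ e^{±ikx} with k = √(2m(E − V_b))/ℏ.
k = √(2 × 1 × 25.9) = 7.197.

k = 7.20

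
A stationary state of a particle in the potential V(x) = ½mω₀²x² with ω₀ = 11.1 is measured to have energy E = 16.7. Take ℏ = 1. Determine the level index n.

n = 1

Invert E_n = (n + ½)ℏω₀: n = E/ℏω₀ − ½ = 1.005, so n = 1.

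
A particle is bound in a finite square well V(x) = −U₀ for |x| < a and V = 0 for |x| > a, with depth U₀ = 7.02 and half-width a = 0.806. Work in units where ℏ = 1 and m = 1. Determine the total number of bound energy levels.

N = 2

Define the well-strength parameter z₀ = (a/ℏ)√(2mU₀) = 0.806 × √(2·1·7.02) = 3.020.
A new bound state (alternating even/odd) appears each time z₀ passes a multiple of π/2, so N = ⌊2z₀/π⌋ + 1 = ⌊1.923⌋ + 1 = 2.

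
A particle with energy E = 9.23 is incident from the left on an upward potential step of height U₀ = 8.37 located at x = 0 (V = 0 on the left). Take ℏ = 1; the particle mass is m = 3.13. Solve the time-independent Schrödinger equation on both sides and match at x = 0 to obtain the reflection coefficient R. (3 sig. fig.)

On each side the TISE gives plane waves with k = √(2m(E − V))/ℏ: k₁ = √(2·3.13·9.23) = 7.601, k₂ = √(2·3.13·0.86) = 2.320.
Matching ψ and ψ′ at x = 0 gives r = (k₁ − k₂)/(k₁ + k₂), so R = r² = 0.2833 and T = 1 − R = 0.7167.

R = 0.283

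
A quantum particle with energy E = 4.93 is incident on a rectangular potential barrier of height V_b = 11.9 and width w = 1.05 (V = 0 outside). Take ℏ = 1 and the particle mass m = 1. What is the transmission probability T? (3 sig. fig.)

E < V_b: inside the barrier ψ ∝ e^{±κx} with κ = √(2m(V_b − E))/ℏ = 3.734.
κw = 3.920, sinh(κw) = 25.20.
Matching ψ, ψ′ at both faces gives T = [1 + V_b² sinh²(κw) / (4E(V_b − E))]⁻¹ = 1/655.2 = 0.00153.

T = 0.00153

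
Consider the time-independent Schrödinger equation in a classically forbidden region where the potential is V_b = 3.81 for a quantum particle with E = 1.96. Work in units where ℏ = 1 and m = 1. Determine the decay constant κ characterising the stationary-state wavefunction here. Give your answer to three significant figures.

Since E < V_b the TISE in this region is ψ'' = κ²ψ with κ = √(2m(V_b − E))/ℏ.
κ = √(2 × 1 × 1.85) = 1.924.

κ = 1.92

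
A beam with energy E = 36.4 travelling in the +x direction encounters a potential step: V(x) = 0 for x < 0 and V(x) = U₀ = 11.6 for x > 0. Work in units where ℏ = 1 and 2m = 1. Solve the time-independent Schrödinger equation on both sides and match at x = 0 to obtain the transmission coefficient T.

On each side the TISE gives plane waves with k = √(2m(E − V))/ℏ: k₁ = √(2·½·36.4) = 6.033, k₂ = √(2·½·24.8) = 4.980.
Continuity of ψ and ψ′ at the step yields the reflection amplitude r = (k₁ − k₂)/(k₁ + k₂) = 0.09564; thus R = |r|² = 0.009147, T = 0.9909.

T = 0.991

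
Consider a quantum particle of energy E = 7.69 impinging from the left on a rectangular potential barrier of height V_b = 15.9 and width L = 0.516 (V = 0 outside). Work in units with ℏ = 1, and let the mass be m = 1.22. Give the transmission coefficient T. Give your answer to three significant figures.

E < V_b: inside the barrier ψ ∝ e^{±κx} with κ = √(2m(V_b − E))/ℏ = 4.476.
κL = 2.309, sinh(κL) = 4.985.
The exact tunnelling result is T⁻¹ = 1 + V_b² sinh²(κL) / [4E(V_b − E)] = 25.88, so T = 0.0386.

T = 0.0386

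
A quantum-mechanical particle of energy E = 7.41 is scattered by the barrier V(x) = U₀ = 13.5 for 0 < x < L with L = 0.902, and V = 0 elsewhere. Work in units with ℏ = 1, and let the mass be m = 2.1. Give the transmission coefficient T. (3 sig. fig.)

T = 0.000432

Since E < U₀ the interior solution is evanescent with decay constant κ = √(2m(U₀ − E))/ℏ = 5.057.
κL = 4.562, sinh(κL) = 47.87.
Matching ψ, ψ′ at both faces gives T = [1 + U₀² sinh²(κL) / (4E(U₀ − E))]⁻¹ = 1/2315 = 0.000432.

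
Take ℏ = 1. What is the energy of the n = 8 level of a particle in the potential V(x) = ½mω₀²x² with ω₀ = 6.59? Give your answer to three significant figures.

E = 56.0

The oscillator eigenvalues are E_n = ℏω₀(n + ½), so E_8 = 6.59 × 8.5 = 56.02.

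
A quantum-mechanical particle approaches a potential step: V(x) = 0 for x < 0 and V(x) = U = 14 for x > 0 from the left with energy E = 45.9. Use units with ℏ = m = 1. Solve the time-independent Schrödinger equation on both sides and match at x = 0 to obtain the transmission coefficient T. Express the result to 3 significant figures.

T = 0.992

The wavenumbers are k₁ = √(2mE)/ℏ = 9.581 on the left and k₂ = √(2m(E − U))/ℏ = 7.987 on the right.
Matching ψ and ψ′ at x = 0 gives r = (k₁ − k₂)/(k₁ + k₂), so R = r² = 0.008229 and T = 1 − R = 0.9918.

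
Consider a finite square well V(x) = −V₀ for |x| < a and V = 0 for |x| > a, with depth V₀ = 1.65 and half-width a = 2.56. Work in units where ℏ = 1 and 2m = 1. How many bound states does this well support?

N = 3

The dimensionless depth is z₀ = a√(2mV₀)/ℏ = 2.56 × √(1.650) = 3.288.
A new bound state (alternating even/odd) appears each time z₀ passes a multiple of π/2, so N = ⌊2z₀/π⌋ + 1 = ⌊2.093⌋ + 1 = 3.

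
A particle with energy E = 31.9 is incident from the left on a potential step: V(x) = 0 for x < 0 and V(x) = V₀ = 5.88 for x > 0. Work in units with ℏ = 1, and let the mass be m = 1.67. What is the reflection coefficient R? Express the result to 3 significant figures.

On each side the TISE gives plane waves with k = √(2m(E − V))/ℏ: k₁ = √(2·1.67·31.9) = 10.32, k₂ = √(2·1.67·26.02) = 9.322.
Matching ψ and ψ′ at x = 0 gives r = (k₁ − k₂)/(k₁ + k₂), so R = r² = 0.002590 and T = 1 − R = 0.9974.

R = 0.00259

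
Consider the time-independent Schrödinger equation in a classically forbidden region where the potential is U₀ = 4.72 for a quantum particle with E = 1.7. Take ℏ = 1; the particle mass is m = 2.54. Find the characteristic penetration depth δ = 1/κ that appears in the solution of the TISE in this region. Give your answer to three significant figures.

Since E < U₀ the TISE in this region is ψ'' = κ²ψ with κ = √(2m(U₀ − E))/ℏ.
κ = √(2 × 2.54 × 3.02) = 3.917. The penetration depth is δ = 1/κ = 0.255.

δ = 0.255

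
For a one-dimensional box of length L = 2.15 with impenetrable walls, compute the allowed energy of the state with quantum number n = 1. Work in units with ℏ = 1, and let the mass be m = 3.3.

E = 0.324

Requiring ψ(0) = ψ(L) = 0 quantises k = nπ/L, hence E_n = ℏ²k²/2m = n²π²ℏ²/(2mL²).
E_1 = 1² × π² / (2 × 3.3 × 2.15²) = 0.3235.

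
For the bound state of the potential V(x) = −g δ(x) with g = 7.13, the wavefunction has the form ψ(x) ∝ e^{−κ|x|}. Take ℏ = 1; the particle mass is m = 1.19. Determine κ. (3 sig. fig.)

Integrate −(ℏ²/2m)ψ'' − gδ(x)ψ = Eψ from −ε to +ε: the ψ'' term gives ψ'(0⁺) − ψ'(0⁻) and the δ term gives −(2mg/ℏ²)ψ(0).
With ψ ∝ e^{−κ|x|} this yields −2κ = −2mg/ℏ², so κ = mg/ℏ² = 8.485.

κ = 8.48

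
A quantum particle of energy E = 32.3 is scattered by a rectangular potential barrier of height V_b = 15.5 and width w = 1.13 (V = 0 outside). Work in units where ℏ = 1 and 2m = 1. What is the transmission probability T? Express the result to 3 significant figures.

T = 0.901

Above the barrier the interior wavenumber is k₂ = √(2m(E − V_b))/ℏ = 4.099, giving phase k₂w = 4.632.
T = [1 + V_b² sin²(k₂w) / (4E(E − V_b))]⁻¹ = 1/1.110 = 0.901.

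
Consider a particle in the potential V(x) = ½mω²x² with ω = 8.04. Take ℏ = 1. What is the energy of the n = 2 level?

Using E_n = (n + ½)ℏω: E_2 = 2.5 × 8.04 = 20.10.

E = 20.1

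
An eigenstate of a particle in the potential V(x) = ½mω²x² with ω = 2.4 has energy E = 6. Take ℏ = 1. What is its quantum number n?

n = 2

E_n = ℏω(n + ½) ⇒ n = E/(ℏω) − ½ = 6/2.4 − 0.5 = 2.000 → n = 2.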